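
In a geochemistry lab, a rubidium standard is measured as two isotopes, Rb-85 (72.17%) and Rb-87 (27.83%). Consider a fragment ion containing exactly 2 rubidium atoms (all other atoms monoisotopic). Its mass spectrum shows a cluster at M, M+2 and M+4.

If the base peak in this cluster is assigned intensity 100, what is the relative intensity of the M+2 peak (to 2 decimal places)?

Binomial terms of (0.7217 + 0.2783)^2: M 0.5209, M+2 0.4017, M+4 0.0775 → M is the base peak.
P(M) = C(2,0) × 0.7217^2 × 0.2783^0 = 1 × 0.52085089 × 1.0000 = 0.520851 (base)
P(M+2) = C(2,1) × 0.7217^1 × 0.2783^1 = 2 × 0.7217 × 0.2783 = 0.401698
Relative intensity = 0.401698 / 0.520851 × 100 = 77.12

77.12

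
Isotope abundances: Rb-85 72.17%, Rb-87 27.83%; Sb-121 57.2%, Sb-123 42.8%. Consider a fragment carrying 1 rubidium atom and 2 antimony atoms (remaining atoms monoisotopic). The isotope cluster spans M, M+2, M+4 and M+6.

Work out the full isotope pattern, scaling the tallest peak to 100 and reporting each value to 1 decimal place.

53.1 : 100.0 : 60.4 : 11.5

Rubidium pattern (n=1): 0.7217 : 0.2783
Antimony pattern (n=2): 0.327184 : 0.489632 : 0.183184
Convolve the two distributions (both contribute in 2-u steps):
  M: 0.7217×0.327184 = 0.236129
  M+2: 0.7217×0.489632 + 0.2783×0.327184 = 0.444423
  M+4: 0.7217×0.183184 + 0.2783×0.489632 = 0.268468
  M+6: 0.2783×0.183184 = 0.050980
Scale to base peak (0.444423) = 100: 53.1 : 100.0 : 60.4 : 11.5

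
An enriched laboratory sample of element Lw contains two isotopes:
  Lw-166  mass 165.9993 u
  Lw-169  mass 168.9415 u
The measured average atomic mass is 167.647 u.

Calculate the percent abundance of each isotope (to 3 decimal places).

Lw-166: 43.998%, Lw-169: 56.002%

With x = fraction of Lw-166 (so Lw-169 is 1 − x):
165.9993·x + 168.9415·(1 − x) = 167.647
(165.9993 − 168.9415)·x = 167.647 − 168.9415
x = -1.2945 / -2.9422 = 0.43998 → 43.998% Lw-166, 56.002% Lw-169.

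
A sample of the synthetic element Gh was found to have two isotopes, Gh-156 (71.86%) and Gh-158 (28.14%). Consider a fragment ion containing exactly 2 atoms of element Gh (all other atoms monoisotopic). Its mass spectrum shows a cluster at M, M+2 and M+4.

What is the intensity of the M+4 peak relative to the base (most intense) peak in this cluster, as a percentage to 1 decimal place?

(0.7186 + 0.2814)^2 gives M 0.5164, M+2 0.4044, M+4 0.0792; the largest is M.
P(M) = C(2,0) × 0.7186^2 × 0.2814^0 = 1 × 0.51638596 × 1.0000 = 0.516386 (base)
P(M+4) = C(2,2) × 0.7186^0 × 0.2814^2 = 1 × 1.0000 × 0.07918596 = 0.079186
Relative intensity = 0.079186 / 0.516386 × 100 = 15.3

15.3%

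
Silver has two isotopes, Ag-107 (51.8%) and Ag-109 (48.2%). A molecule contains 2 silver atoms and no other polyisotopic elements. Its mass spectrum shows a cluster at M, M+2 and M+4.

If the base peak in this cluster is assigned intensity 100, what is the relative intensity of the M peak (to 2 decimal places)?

53.73

Binomial terms of (0.518 + 0.482)^2: M 0.2683, M+2 0.4994, M+4 0.2323 → M+2 is the base peak.
P(M+2) = C(2,1) × 0.518^1 × 0.482^1 = 2 × 0.5180 × 0.4820 = 0.499352 (base)
P(M) = C(2,0) × 0.518^2 × 0.482^0 = 1 × 0.268324 × 1.0000 = 0.268324
Relative intensity = 0.268324 / 0.499352 × 100 = 53.73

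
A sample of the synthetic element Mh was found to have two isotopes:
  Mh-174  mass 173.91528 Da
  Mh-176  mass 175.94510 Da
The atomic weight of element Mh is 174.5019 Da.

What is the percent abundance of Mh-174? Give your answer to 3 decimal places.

71.100%

Let x be the fractional abundance of Mh-174; then Mh-176 has abundance 1 − x.
173.91528·x + 175.94510·(1 − x) = 174.5019
(173.91528 − 175.94510)·x = 174.5019 − 175.94510
x = -1.44320 / -2.02982 = 0.71100 → 71.100% Mh-174, 28.900% Mh-176.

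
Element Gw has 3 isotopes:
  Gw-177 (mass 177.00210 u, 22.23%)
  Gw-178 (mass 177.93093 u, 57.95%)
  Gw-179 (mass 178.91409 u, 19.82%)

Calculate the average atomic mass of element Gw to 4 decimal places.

Weight each isotope mass by its fractional abundance: 0.2223 × 177.00210 + 0.5795 × 177.93093 + 0.1982 × 178.91409
= 39.347567 + 103.110974 + 35.460773 = 177.919314 u

177.9193 u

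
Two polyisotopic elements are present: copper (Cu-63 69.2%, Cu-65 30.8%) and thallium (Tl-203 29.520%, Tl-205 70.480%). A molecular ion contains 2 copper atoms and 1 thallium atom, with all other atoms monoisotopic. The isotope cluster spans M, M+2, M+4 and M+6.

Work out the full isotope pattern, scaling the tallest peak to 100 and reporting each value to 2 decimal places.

Copper pattern (n=2): 0.478864 : 0.426272 : 0.094864
Thallium pattern (n=1): 0.2952 : 0.7048
Convolve the two distributions (both contribute in 2-u steps):
  M: 0.478864×0.2952 = 0.141361
  M+2: 0.478864×0.7048 + 0.426272×0.2952 = 0.463339
  M+4: 0.426272×0.7048 + 0.094864×0.2952 = 0.328440
  M+6: 0.094864×0.7048 = 0.066860
Scale to base peak (0.463339) = 100: 30.51 : 100.00 : 70.89 : 14.43

30.51 : 100.00 : 70.89 : 14.43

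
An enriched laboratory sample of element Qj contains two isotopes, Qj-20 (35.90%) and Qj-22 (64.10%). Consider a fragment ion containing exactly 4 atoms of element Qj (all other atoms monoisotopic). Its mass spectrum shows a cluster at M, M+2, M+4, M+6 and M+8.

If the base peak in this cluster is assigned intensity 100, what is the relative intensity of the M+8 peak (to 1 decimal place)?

Binomial terms of (0.3590 + 0.6410)^4: M 0.0166, M+2 0.1186, M+4 0.3177, M+6 0.3782, M+8 0.1688 → M+6 is the base peak.
P(M+6) = C(4,3) × 0.3590^1 × 0.6410^3 = 4 × 0.3590 × 0.26337472 = 0.378206 (base)
P(M+8) = C(4,4) × 0.3590^0 × 0.6410^4 = 1 × 1.0000 × 0.1688232 = 0.168823
Relative intensity = 0.168823 / 0.378206 × 100 = 44.6

44.6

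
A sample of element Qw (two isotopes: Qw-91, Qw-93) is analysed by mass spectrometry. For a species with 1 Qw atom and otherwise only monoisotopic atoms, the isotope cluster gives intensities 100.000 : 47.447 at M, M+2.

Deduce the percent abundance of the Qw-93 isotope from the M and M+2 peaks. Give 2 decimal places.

If p is the fraction of Qw that is Qw-91, then I(M+2)/I(M) = [C(1,1)·p^0·(1−p)] / p^1 = 1·(1−p)/p = 47.447/100.000 = 0.4745
(1−p)/p = 0.4745/1 = 0.4745  ⇒  p = 1/(1 + 0.4745) = 0.6782
Qw-91: 67.82%, Qw-93: 32.18%.

32.18%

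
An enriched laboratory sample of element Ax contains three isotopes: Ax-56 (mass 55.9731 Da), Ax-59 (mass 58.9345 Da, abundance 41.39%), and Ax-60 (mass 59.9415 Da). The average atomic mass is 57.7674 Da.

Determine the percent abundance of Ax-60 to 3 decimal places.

14.328%

Let x and y be the fractions of Ax-56 and Ax-60. Then x + y = 1 − 0.4139 = 0.5861 and 55.9731x + 59.9415y = 57.7674 − 0.4139×58.9345 = 33.37441045.
Substituting: 55.9731x + 59.9415(0.5861 − x) = 33.37441045
(55.9731 − 59.9415)x = -1.7573027  ⇒  x = 0.44282, y = 0.14328
Ax-56: 44.282%, Ax-60: 14.328%.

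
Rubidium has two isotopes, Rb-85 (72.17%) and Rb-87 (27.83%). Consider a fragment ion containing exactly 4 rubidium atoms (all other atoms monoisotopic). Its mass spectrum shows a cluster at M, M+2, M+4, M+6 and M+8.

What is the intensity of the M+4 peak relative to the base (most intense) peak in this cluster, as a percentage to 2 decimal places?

Binomial terms of (0.7217 + 0.2783)^4: M 0.2713, M+2 0.4184, M+4 0.2420, M+6 0.0622, M+8 0.0060 → M+2 is the base peak.
P(M+2) = C(4,1) × 0.7217^3 × 0.2783^1 = 4 × 0.37589809 × 0.2783 = 0.418450 (base)
P(M+4) = C(4,2) × 0.7217^2 × 0.2783^2 = 6 × 0.52085089 × 0.07745089 = 0.242042
Relative intensity = 0.242042 / 0.418450 × 100 = 57.84

57.84%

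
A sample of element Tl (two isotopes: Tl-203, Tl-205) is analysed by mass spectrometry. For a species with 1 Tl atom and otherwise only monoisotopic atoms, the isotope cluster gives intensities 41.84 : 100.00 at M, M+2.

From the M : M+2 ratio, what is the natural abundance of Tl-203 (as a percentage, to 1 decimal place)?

If p is the fraction of Tl that is Tl-203, then I(M+2)/I(M) = [C(1,1)·p^0·(1−p)] / p^1 = 1·(1−p)/p = 100.00/41.84 = 2.3901
(1−p)/p = 2.3901/1 = 2.3901  ⇒  p = 1/(1 + 2.3901) = 0.2950
Tl-203: 29.5%, Tl-205: 70.5%.

29.5%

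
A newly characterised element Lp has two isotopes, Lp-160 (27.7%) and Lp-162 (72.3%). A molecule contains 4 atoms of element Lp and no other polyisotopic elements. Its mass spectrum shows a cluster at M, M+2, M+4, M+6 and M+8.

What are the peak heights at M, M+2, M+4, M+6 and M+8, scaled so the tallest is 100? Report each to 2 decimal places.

1.41 : 14.68 : 57.47 : 100.00 : 65.25

Each Lp atom is independently Lp-160 (p = 0.277) or Lp-162 (q = 0.723); the cluster is the binomial expansion (p + q)^4.
P(M) = 0.277^4 = 0.005887
P(M+2) = 4 × 0.277^3 × 0.723^1 = 0.061466
P(M+4) = 6 × 0.277^2 × 0.723^2 = 0.240651
P(M+6) = 4 × 0.277^1 × 0.723^3 = 0.418750
P(M+8) = 0.723^4 = 0.273246
The M+6 peak is largest (0.418750); scaling to 100 gives 1.41 : 14.68 : 57.47 : 100.00 : 65.25.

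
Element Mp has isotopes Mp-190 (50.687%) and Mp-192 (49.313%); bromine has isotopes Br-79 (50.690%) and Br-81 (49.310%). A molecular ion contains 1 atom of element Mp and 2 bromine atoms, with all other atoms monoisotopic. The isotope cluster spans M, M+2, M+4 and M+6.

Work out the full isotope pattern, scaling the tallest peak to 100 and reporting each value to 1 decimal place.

Element Mp pattern (n=1): 0.50687 : 0.49313
Bromine pattern (n=2): 0.25694761 : 0.49990478 : 0.24314761
Convolve the two distributions (both contribute in 2-u steps):
  M: 0.50687×0.25694761 = 0.130239
  M+2: 0.50687×0.49990478 + 0.49313×0.25694761 = 0.380095
  M+4: 0.50687×0.24314761 + 0.49313×0.49990478 = 0.369762
  M+6: 0.49313×0.24314761 = 0.119903
Scale to base peak (0.380095) = 100: 34.3 : 100.0 : 97.3 : 31.5

34.3 : 100.0 : 97.3 : 31.5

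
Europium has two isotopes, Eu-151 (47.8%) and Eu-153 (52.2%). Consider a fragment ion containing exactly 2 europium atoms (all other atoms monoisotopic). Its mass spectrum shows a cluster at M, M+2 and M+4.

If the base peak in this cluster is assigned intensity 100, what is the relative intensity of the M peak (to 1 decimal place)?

(0.478 + 0.522)^2 gives M 0.2285, M+2 0.4990, M+4 0.2725; the largest is M+2.
P(M+2) = C(2,1) × 0.478^1 × 0.522^1 = 2 × 0.4780 × 0.5220 = 0.499032 (base)
P(M) = C(2,0) × 0.478^2 × 0.522^0 = 1 × 0.228484 × 1.0000 = 0.228484
Relative intensity = 0.228484 / 0.499032 × 100 = 45.8

45.8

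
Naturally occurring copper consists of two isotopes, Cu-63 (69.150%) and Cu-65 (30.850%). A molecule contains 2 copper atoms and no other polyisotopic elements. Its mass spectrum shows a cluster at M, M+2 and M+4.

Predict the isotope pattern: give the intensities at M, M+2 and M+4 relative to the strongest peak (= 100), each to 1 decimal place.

100.0 : 89.2 : 19.9

Expanding (0.69150 + 0.30850)^2:
P(M) = 0.69150^2 = 0.478172
P(M+2) = 2 × 0.69150^1 × 0.30850^1 = 0.426656
P(M+4) = 0.30850^2 = 0.095172
The M peak is largest (0.478172); scaling to 100 gives 100.0 : 89.2 : 19.9.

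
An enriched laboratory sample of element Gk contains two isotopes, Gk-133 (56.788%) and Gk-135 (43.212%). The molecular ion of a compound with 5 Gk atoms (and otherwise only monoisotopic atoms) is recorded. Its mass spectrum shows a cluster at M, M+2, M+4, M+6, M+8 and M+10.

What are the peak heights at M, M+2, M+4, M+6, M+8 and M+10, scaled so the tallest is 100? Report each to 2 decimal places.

17.27 : 65.71 : 100.00 : 76.09 : 28.95 : 4.41

Each Gk atom is independently Gk-133 (p = 0.56788) or Gk-135 (q = 0.43212); the cluster is the binomial expansion (p + q)^5.
P(M) = 0.56788^5 = 0.059059
P(M+2) = 5 × 0.56788^4 × 0.43212^1 = 0.224699
P(M+4) = 10 × 0.56788^3 × 0.43212^2 = 0.341962
P(M+6) = 10 × 0.56788^2 × 0.43212^3 = 0.260211
P(M+8) = 5 × 0.56788^1 × 0.43212^4 = 0.099002
P(M+10) = 0.43212^5 = 0.015067
The M+4 peak is largest (0.341962); scaling to 100 gives 17.27 : 65.71 : 100.00 : 76.09 : 28.95 : 4.41.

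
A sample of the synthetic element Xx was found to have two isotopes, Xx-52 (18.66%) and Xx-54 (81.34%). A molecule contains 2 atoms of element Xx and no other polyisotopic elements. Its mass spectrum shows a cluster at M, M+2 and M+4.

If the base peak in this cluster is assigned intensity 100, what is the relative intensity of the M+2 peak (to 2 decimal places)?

45.88

(0.1866 + 0.8134)^2 gives M 0.0348, M+2 0.3036, M+4 0.6616; the largest is M+4.
P(M+4) = C(2,2) × 0.1866^0 × 0.8134^2 = 1 × 1.0000 × 0.66161956 = 0.661620 (base)
P(M+2) = C(2,1) × 0.1866^1 × 0.8134^1 = 2 × 0.1866 × 0.8134 = 0.303561
Relative intensity = 0.303561 / 0.661620 × 100 = 45.88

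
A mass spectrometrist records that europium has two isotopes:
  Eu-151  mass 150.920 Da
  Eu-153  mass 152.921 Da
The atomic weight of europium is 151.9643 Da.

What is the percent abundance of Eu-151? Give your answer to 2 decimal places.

Writing the weighted mean with unknown fraction x of Eu-151:
150.920·x + 152.921·(1 − x) = 151.9643
(150.920 − 152.921)·x = 151.9643 − 152.921
x = -0.9567 / -2.001 = 0.47811 → 47.81% Eu-151, 52.19% Eu-153.

47.81%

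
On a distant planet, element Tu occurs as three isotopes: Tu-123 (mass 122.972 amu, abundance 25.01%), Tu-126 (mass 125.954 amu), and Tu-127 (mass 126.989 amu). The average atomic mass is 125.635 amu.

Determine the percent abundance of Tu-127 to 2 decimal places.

Let x and y be the fractions of Tu-126 and Tu-127. Then x + y = 1 − 0.2501 = 0.7499 and 125.954x + 126.989y = 125.635 − 0.2501×122.972 = 94.8797028.
Substituting: 125.954x + 126.989(0.7499 − x) = 94.8797028
(125.954 − 126.989)x = -0.3493483  ⇒  x = 0.33753, y = 0.41237
Tu-126: 33.75%, Tu-127: 41.24%.

41.24%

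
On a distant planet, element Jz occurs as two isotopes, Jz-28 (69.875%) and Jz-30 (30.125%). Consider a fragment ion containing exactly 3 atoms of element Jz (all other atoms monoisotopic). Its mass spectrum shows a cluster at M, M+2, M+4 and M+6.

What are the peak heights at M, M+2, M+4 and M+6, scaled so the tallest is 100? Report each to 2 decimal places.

Expanding (0.69875 + 0.30125)^3:
P(M) = 0.69875^3 = 0.341166
P(M+2) = 3 × 0.69875^2 × 0.30125^1 = 0.441257
P(M+4) = 3 × 0.69875^1 × 0.30125^2 = 0.190238
P(M+6) = 0.30125^3 = 0.027339
The M+2 peak is largest (0.441257); scaling to 100 gives 77.32 : 100.00 : 43.11 : 6.20.

77.32 : 100.00 : 43.11 : 6.20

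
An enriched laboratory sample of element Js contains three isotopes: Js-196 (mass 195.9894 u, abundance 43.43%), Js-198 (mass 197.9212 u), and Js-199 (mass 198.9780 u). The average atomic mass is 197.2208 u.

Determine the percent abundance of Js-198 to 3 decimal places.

Let x and y be the fractions of Js-198 and Js-199. Then x + y = 1 − 0.4343 = 0.5657 and 197.9212x + 198.9780y = 197.2208 − 0.4343×195.9894 = 112.10260358.
Substituting: 197.9212x + 198.9780(0.5657 − x) = 112.10260358
(197.9212 − 198.9780)x = -0.45925102  ⇒  x = 0.43457, y = 0.13113
Js-198: 43.457%, Js-199: 13.113%.

43.457%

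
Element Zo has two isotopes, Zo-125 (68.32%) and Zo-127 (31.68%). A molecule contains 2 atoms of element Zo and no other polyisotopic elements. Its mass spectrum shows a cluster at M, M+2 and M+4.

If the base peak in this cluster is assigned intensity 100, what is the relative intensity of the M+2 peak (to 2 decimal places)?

Term probabilities: M 0.4668, M+2 0.4329, M+4 0.1004. Base peak = M.
P(M) = C(2,0) × 0.6832^2 × 0.3168^0 = 1 × 0.46676224 × 1.0000 = 0.466762 (base)
P(M+2) = C(2,1) × 0.6832^1 × 0.3168^1 = 2 × 0.6832 × 0.3168 = 0.432876
Relative intensity = 0.432876 / 0.466762 × 100 = 92.74

92.74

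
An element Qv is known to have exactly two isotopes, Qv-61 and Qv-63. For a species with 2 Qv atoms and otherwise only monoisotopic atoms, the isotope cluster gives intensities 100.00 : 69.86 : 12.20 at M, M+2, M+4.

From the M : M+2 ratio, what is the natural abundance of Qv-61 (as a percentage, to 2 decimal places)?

Let p = fractional abundance of Qv-61. I(M+2)/I(M) = [C(2,1)·p^1·(1−p)] / p^2 = 2·(1−p)/p = 69.86/100.00 = 0.6986
(1−p)/p = 0.6986/2 = 0.3493  ⇒  p = 1/(1 + 0.3493) = 0.7411
Qv-61: 74.11%, Qv-63: 25.89%.

74.11%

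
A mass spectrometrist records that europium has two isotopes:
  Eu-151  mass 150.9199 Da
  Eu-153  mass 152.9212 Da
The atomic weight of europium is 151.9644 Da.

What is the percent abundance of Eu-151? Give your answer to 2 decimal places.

With x = fraction of Eu-151 (so Eu-153 is 1 − x):
150.9199·x + 152.9212·(1 − x) = 151.9644
(150.9199 − 152.9212)·x = 151.9644 − 152.9212
x = -0.9568 / -2.0013 = 0.47809 → 47.81% Eu-151, 52.19% Eu-153.

47.81%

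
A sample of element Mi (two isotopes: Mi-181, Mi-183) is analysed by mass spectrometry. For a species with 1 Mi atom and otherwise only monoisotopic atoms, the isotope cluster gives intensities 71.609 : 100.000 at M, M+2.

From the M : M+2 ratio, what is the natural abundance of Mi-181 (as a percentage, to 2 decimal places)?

41.73%

Write p for the Mi-181 fraction. I(M+2)/I(M) = [C(1,1)·p^0·(1−p)] / p^1 = 1·(1−p)/p = 100.000/71.609 = 1.3965
(1−p)/p = 1.3965/1 = 1.3965  ⇒  p = 1/(1 + 1.3965) = 0.4173
Mi-181: 41.73%, Mi-183: 58.27%.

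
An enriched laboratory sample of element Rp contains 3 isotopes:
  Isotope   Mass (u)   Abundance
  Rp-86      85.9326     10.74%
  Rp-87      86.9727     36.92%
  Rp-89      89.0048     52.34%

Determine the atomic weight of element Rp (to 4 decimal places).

87.9246 u

Weight each isotope mass by its fractional abundance: 0.1074 × 85.9326 + 0.3692 × 86.9727 + 0.5234 × 89.0048
= 9.22916 + 32.11032 + 46.58511 = 87.92459 u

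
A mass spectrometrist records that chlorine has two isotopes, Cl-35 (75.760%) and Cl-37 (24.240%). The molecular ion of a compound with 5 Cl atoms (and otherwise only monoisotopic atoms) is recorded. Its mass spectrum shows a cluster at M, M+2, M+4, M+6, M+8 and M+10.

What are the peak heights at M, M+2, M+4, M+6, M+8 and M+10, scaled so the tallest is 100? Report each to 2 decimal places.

62.51 : 100.00 : 63.99 : 20.47 : 3.28 : 0.21

Each Cl atom is independently Cl-35 (p = 0.75760) or Cl-37 (q = 0.24240); the cluster is the binomial expansion (p + q)^5.
P(M) = 0.75760^5 = 0.249574
P(M+2) = 5 × 0.75760^4 × 0.24240^1 = 0.399266
P(M+4) = 10 × 0.75760^3 × 0.24240^2 = 0.255497
P(M+6) = 10 × 0.75760^2 × 0.24240^3 = 0.081748
P(M+8) = 5 × 0.75760^1 × 0.24240^4 = 0.013078
P(M+10) = 0.24240^5 = 0.000837
The M+2 peak is largest (0.399266); scaling to 100 gives 62.51 : 100.00 : 63.99 : 20.47 : 3.28 : 0.21.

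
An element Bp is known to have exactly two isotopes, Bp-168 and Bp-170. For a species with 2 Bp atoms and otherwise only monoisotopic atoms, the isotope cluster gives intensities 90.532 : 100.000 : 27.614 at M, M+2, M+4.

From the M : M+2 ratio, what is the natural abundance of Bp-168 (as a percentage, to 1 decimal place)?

64.4%

Let p = fractional abundance of Bp-168. I(M+2)/I(M) = [C(2,1)·p^1·(1−p)] / p^2 = 2·(1−p)/p = 100.000/90.532 = 1.1046
(1−p)/p = 1.1046/2 = 0.5523  ⇒  p = 1/(1 + 0.5523) = 0.6442
Bp-168: 64.4%, Bp-170: 35.6%.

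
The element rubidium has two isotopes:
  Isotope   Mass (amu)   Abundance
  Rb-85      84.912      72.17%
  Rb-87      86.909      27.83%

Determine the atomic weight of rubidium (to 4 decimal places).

85.4678 amu

Average mass = Σ (abundance × isotope mass) = 0.7217 × 84.912 + 0.2783 × 86.909
= 61.28099 + 24.18677 = 85.46776 amu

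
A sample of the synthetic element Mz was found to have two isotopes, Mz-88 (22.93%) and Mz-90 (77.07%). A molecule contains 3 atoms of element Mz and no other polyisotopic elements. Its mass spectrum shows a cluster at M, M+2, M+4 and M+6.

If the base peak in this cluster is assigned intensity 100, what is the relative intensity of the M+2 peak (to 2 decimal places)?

26.56

Binomial terms of (0.2293 + 0.7707)^3: M 0.0121, M+2 0.1216, M+4 0.4086, M+6 0.4578 → M+6 is the base peak.
P(M+6) = C(3,3) × 0.2293^0 × 0.7707^3 = 1 × 1.0000 × 0.45777922 = 0.457779 (base)
P(M+2) = C(3,1) × 0.2293^2 × 0.7707^1 = 3 × 0.05257849 × 0.7707 = 0.121567
Relative intensity = 0.121567 / 0.457779 × 100 = 26.56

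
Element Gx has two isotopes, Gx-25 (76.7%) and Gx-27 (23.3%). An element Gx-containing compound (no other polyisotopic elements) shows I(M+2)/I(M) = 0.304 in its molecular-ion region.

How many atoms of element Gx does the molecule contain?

With n Gx atoms, P(M+2)/P(M) = C(n,1)·p^(n−1)q / p^n = n·q/p = n · 0.233/0.767.
n = 0.304 × 0.767/0.233 = 1.00 ≈ 1

1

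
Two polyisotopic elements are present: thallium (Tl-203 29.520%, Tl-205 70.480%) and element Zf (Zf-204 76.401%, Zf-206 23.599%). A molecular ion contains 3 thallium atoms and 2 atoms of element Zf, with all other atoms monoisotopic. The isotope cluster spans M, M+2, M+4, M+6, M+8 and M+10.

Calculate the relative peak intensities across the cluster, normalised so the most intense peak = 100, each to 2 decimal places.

4.02 : 31.30 : 86.98 : 100.00 : 40.39 : 5.22

Thallium pattern (n=3): 0.02572463 : 0.18425524 : 0.43991564 : 0.35010449
Element Zf pattern (n=2): 0.58371128 : 0.36059744 : 0.05569128
Convolve the two distributions (both contribute in 2-u steps):
  M: 0.02572463×0.58371128 = 0.015016
  M+2: 0.02572463×0.36059744 + 0.18425524×0.58371128 = 0.116828
  M+4: 0.02572463×0.05569128 + 0.18425524×0.36059744 + 0.43991564×0.58371128 = 0.324658
  M+6: 0.18425524×0.05569128 + 0.43991564×0.36059744 + 0.35010449×0.58371128 = 0.373254
  M+8: 0.43991564×0.05569128 + 0.35010449×0.36059744 = 0.150746
  M+10: 0.35010449×0.05569128 = 0.019498
Scale to base peak (0.373254) = 100: 4.02 : 31.30 : 86.98 : 100.00 : 40.39 : 5.22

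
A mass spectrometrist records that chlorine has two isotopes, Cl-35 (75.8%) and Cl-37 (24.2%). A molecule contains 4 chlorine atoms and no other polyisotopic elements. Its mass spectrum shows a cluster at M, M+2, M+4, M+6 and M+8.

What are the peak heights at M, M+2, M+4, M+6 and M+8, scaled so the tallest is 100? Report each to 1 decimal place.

Expanding (0.758 + 0.242)^4:
P(M) = 0.758^4 = 0.330124
P(M+2) = 4 × 0.758^3 × 0.242^1 = 0.421583
P(M+4) = 6 × 0.758^2 × 0.242^2 = 0.201893
P(M+6) = 4 × 0.758^1 × 0.242^3 = 0.042971
P(M+8) = 0.242^4 = 0.003430
The M+2 peak is largest (0.421583); scaling to 100 gives 78.3 : 100.0 : 47.9 : 10.2 : 0.8.

78.3 : 100.0 : 47.9 : 10.2 : 0.8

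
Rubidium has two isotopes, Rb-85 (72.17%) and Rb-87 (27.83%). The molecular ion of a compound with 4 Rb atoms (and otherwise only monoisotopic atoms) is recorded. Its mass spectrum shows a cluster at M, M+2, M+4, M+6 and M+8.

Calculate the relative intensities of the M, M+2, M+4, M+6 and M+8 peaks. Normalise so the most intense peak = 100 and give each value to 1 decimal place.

Expanding (0.7217 + 0.2783)^4:
P(M) = 0.7217^4 = 0.271286
P(M+2) = 4 × 0.7217^3 × 0.2783^1 = 0.418450
P(M+4) = 6 × 0.7217^2 × 0.2783^2 = 0.242042
P(M+6) = 4 × 0.7217^1 × 0.2783^3 = 0.062224
P(M+8) = 0.2783^4 = 0.005999
The M+2 peak is largest (0.418450); scaling to 100 gives 64.8 : 100.0 : 57.8 : 14.9 : 1.4.

64.8 : 100.0 : 57.8 : 14.9 : 1.4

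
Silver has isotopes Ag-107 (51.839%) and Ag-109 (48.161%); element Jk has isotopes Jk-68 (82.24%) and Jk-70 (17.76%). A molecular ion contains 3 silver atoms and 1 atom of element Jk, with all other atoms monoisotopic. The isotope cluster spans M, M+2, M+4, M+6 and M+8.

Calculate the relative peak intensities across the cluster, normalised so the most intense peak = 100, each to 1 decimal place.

31.3 : 94.1 : 100.0 : 42.6 : 5.4

Silver pattern (n=3): 0.13930601 : 0.38826655 : 0.36071887 : 0.11170857
Element Jk pattern (n=1): 0.8224 : 0.1776
Convolve the two distributions (both contribute in 2-u steps):
  M: 0.13930601×0.8224 = 0.114565
  M+2: 0.13930601×0.1776 + 0.38826655×0.8224 = 0.344051
  M+4: 0.38826655×0.1776 + 0.36071887×0.8224 = 0.365611
  M+6: 0.36071887×0.1776 + 0.11170857×0.8224 = 0.155933
  M+8: 0.11170857×0.1776 = 0.019839
Scale to base peak (0.365611) = 100: 31.3 : 94.1 : 100.0 : 42.6 : 5.4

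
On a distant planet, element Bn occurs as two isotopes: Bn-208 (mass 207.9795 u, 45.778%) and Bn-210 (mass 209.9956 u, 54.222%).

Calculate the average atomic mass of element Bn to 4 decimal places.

209.0727 u

Average mass = Σ (abundance × isotope mass) = 0.45778 × 207.9795 + 0.54222 × 209.9956
= 95.20886 + 113.86381 = 209.07267 u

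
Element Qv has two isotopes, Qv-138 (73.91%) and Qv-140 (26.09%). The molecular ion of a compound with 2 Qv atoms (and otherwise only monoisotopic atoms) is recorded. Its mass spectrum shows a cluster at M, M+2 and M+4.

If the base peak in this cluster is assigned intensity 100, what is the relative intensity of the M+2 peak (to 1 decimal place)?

Term probabilities: M 0.5463, M+2 0.3857, M+4 0.0681. Base peak = M.
P(M) = C(2,0) × 0.7391^2 × 0.2609^0 = 1 × 0.54626881 × 1.0000 = 0.546269 (base)
P(M+2) = C(2,1) × 0.7391^1 × 0.2609^1 = 2 × 0.7391 × 0.2609 = 0.385662
Relative intensity = 0.385662 / 0.546269 × 100 = 70.6

70.6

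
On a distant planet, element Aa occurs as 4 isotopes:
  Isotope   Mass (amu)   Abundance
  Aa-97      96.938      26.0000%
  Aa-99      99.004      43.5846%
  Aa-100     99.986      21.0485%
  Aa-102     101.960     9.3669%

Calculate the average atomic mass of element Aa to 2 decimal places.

98.95 amu

Average mass = Σ (abundance × isotope mass) = 0.260000 × 96.938 + 0.435846 × 99.004 + 0.210485 × 99.986 + 0.093669 × 101.960
= 25.2039 + 43.1505 + 21.0456 + 9.5505 = 98.9505 amu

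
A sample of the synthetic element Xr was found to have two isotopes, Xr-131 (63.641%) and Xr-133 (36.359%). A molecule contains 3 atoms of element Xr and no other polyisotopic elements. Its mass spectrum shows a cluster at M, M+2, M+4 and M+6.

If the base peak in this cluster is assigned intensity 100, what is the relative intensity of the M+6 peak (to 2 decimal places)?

10.88

Binomial terms of (0.63641 + 0.36359)^3: M 0.2578, M+2 0.4418, M+4 0.2524, M+6 0.0481 → M+2 is the base peak.
P(M+2) = C(3,1) × 0.63641^2 × 0.36359^1 = 3 × 0.40501769 × 0.36359 = 0.441781 (base)
P(M+6) = C(3,3) × 0.63641^0 × 0.36359^3 = 1 × 1.0000 × 0.04806576 = 0.048066
Relative intensity = 0.048066 / 0.441781 × 100 = 10.88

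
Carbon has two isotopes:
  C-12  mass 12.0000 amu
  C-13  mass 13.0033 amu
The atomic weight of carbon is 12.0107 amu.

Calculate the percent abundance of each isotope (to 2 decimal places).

C-12: 98.93%, C-13: 1.07%

Writing the weighted mean with unknown fraction x of C-12:
12.0000·x + 13.0033·(1 − x) = 12.0107
(12.0000 − 13.0033)·x = 12.0107 − 13.0033
x = -0.9926 / -1.0033 = 0.98934 → 98.93% C-12, 1.07% C-13.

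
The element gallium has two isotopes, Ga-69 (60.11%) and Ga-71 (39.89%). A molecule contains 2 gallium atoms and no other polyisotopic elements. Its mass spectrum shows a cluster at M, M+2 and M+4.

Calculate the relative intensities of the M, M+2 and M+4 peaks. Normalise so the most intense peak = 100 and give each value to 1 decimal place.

Each Ga atom is independently Ga-69 (p = 0.6011) or Ga-71 (q = 0.3989); the cluster is the binomial expansion (p + q)^2.
P(M) = 0.6011^2 = 0.361321
P(M+2) = 2 × 0.6011^1 × 0.3989^1 = 0.479558
P(M+4) = 0.3989^2 = 0.159121
The M+2 peak is largest (0.479558); scaling to 100 gives 75.3 : 100.0 : 33.2.

75.3 : 100.0 : 33.2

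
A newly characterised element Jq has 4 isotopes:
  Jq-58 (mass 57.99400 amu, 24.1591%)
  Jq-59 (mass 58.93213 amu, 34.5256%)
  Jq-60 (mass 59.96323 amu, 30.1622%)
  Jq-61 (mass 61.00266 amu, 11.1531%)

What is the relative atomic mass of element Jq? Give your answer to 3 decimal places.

Average mass = Σ (abundance × isotope mass) = 0.241591 × 57.99400 + 0.345256 × 58.93213 + 0.301622 × 59.96323 + 0.111531 × 61.00266
= 14.010828 + 20.346671 + 18.086229 + 6.803688 = 59.247416 amu

59.247 amu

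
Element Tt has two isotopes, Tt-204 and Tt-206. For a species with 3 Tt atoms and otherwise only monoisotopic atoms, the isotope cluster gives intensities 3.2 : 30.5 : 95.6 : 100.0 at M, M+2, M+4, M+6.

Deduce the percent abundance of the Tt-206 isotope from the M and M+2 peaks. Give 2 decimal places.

Write p for the Tt-204 fraction. I(M+2)/I(M) = [C(3,1)·p^2·(1−p)] / p^3 = 3·(1−p)/p = 30.5/3.2 = 9.5312
(1−p)/p = 9.5312/3 = 3.1771  ⇒  p = 1/(1 + 3.1771) = 0.2394
Tt-204: 23.94%, Tt-206: 76.06%.

76.06%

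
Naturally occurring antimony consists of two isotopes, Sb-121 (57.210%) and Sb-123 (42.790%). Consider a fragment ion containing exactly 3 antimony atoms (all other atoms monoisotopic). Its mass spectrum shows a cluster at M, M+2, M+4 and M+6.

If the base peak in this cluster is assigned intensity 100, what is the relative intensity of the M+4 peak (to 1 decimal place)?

74.8

Binomial terms of (0.57210 + 0.42790)^3: M 0.1872, M+2 0.4202, M+4 0.3143, M+6 0.0783 → M+2 is the base peak.
P(M+2) = C(3,1) × 0.57210^2 × 0.42790^1 = 3 × 0.32729841 × 0.4279 = 0.420153 (base)
P(M+4) = C(3,2) × 0.57210^1 × 0.42790^2 = 3 × 0.5721 × 0.18309841 = 0.314252
Relative intensity = 0.314252 / 0.420153 × 100 = 74.8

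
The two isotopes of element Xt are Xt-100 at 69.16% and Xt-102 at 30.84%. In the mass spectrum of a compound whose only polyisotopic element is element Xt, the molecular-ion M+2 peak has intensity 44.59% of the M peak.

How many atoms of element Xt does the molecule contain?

1

For n independent Xt atoms, I(M+2)/I(M) = n · (abundance Xt-102) / (abundance Xt-100) = n · 0.3084/0.6916.
n = 0.4459 × 0.6916/0.3084 = 1.00 ≈ 1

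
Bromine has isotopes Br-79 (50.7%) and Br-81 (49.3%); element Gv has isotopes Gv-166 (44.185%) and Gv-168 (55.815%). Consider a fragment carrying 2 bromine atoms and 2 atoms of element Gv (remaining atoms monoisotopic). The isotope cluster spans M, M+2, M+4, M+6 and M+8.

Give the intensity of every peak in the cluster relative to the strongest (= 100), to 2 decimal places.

Bromine pattern (n=2): 0.257049 : 0.499902 : 0.243049
Element Gv pattern (n=2): 0.19523142 : 0.49323715 : 0.31153142
Convolve the two distributions (both contribute in 2-u steps):
  M: 0.257049×0.19523142 = 0.050184
  M+2: 0.257049×0.49323715 + 0.499902×0.19523142 = 0.224383
  M+4: 0.257049×0.31153142 + 0.499902×0.49323715 + 0.243049×0.19523142 = 0.374100
  M+6: 0.499902×0.31153142 + 0.243049×0.49323715 = 0.275616
  M+8: 0.243049×0.31153142 = 0.075717
Scale to base peak (0.374100) = 100: 13.41 : 59.98 : 100.00 : 73.67 : 20.24

13.41 : 59.98 : 100.00 : 73.67 : 20.24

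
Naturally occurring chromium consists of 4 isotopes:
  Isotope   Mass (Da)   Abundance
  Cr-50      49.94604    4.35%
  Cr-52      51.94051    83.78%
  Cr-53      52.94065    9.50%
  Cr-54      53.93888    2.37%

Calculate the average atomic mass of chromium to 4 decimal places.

Weight each isotope mass by its fractional abundance: 0.0435 × 49.94604 + 0.8378 × 51.94051 + 0.0950 × 52.94065 + 0.0237 × 53.93888
= 2.172653 + 43.515759 + 5.029362 + 1.278351 = 51.996125 Da

51.9961 Da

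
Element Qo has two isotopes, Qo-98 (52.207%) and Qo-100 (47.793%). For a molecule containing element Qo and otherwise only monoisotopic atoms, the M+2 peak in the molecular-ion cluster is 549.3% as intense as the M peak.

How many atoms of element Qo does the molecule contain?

With n Qo atoms, P(M+2)/P(M) = C(n,1)·p^(n−1)q / p^n = n·q/p = n · 0.47793/0.52207.
n = 5.493 × 0.52207/0.47793 = 6.00 ≈ 6

6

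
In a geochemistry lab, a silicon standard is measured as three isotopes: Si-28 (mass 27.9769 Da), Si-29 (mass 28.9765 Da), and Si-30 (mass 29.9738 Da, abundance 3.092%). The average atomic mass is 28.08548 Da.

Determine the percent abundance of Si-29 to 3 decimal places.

4.685%

Let x and y be the fractions of Si-28 and Si-29. Then x + y = 1 − 0.03092 = 0.96908 and 27.9769x + 28.9765y = 28.08548 − 0.03092×29.9738 = 27.158690104.
Substituting: 27.9769x + 28.9765(0.96908 − x) = 27.158690104
(27.9769 − 28.9765)x = -0.921856516  ⇒  x = 0.92223, y = 0.04685
Si-28: 92.223%, Si-29: 4.685%.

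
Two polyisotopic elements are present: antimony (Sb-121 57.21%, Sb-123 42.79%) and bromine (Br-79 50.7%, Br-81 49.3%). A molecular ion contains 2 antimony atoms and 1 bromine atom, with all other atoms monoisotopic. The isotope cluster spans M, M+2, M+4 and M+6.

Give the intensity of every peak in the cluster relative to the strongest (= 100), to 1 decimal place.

40.5 : 100.0 : 81.6 : 22.0

Antimony pattern (n=2): 0.32729841 : 0.48960318 : 0.18309841
Bromine pattern (n=1): 0.5070 : 0.4930
Convolve the two distributions (both contribute in 2-u steps):
  M: 0.32729841×0.5070 = 0.165940
  M+2: 0.32729841×0.4930 + 0.48960318×0.5070 = 0.409587
  M+4: 0.48960318×0.4930 + 0.18309841×0.5070 = 0.334205
  M+6: 0.18309841×0.4930 = 0.090268
Scale to base peak (0.409587) = 100: 40.5 : 100.0 : 81.6 : 22.0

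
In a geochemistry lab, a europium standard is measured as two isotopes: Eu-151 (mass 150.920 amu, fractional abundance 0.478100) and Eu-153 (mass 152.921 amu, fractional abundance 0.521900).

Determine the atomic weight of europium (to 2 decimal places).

151.96 amu

The abundance-weighted mean is 0.478100 × 150.920 + 0.521900 × 152.921
= 72.1549 + 79.8095 = 151.9644 amu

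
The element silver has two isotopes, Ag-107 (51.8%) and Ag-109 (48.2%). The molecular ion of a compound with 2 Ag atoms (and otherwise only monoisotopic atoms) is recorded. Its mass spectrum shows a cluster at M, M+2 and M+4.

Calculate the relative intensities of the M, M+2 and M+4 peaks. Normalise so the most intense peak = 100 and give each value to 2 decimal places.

Expanding (0.518 + 0.482)^2:
P(M) = 0.518^2 = 0.268324
P(M+2) = 2 × 0.518^1 × 0.482^1 = 0.499352
P(M+4) = 0.482^2 = 0.232324
The M+2 peak is largest (0.499352); scaling to 100 gives 53.73 : 100.00 : 46.53.

53.73 : 100.00 : 46.53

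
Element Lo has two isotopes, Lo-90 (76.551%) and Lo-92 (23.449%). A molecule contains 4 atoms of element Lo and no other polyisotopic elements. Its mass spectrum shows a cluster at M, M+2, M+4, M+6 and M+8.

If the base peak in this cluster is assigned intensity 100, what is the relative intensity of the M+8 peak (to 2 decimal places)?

0.72

Term probabilities: M 0.3434, M+2 0.4208, M+4 0.1933, M+6 0.0395, M+8 0.0030. Base peak = M+2.
P(M+2) = C(4,1) × 0.76551^3 × 0.23449^1 = 4 × 0.44859312 × 0.23449 = 0.420762 (base)
P(M+8) = C(4,4) × 0.76551^0 × 0.23449^4 = 1 × 1.0000 × 0.00302341 = 0.003023
Relative intensity = 0.003023 / 0.420762 × 100 = 0.72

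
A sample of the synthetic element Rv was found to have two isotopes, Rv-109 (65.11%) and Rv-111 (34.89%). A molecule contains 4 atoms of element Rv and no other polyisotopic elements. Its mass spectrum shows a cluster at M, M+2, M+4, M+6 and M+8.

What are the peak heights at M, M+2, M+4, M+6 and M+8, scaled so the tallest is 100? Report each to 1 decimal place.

46.7 : 100.0 : 80.4 : 28.7 : 3.8

The 4 Rv atoms are independent, so intensities follow the terms of (0.6511 + 0.3489)^4.
P(M) = 0.6511^4 = 0.179718
P(M+2) = 4 × 0.6511^3 × 0.3489^1 = 0.385216
P(M+4) = 6 × 0.6511^2 × 0.3489^2 = 0.309634
P(M+6) = 4 × 0.6511^1 × 0.3489^3 = 0.110614
P(M+8) = 0.3489^4 = 0.014818
The M+2 peak is largest (0.385216); scaling to 100 gives 46.7 : 100.0 : 80.4 : 28.7 : 3.8.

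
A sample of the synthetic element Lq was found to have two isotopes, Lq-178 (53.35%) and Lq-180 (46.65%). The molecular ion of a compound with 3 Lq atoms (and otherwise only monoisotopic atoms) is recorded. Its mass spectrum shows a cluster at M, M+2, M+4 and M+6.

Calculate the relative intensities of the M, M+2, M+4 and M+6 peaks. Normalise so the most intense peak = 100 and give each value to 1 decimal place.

38.1 : 100.0 : 87.4 : 25.5

The 3 Lq atoms are independent, so intensities follow the terms of (0.5335 + 0.4665)^3.
P(M) = 0.5335^3 = 0.151846
P(M+2) = 3 × 0.5335^2 × 0.4665^1 = 0.398329
P(M+4) = 3 × 0.5335^1 × 0.4665^2 = 0.348304
P(M+6) = 0.4665^3 = 0.101521
The M+2 peak is largest (0.398329); scaling to 100 gives 38.1 : 100.0 : 87.4 : 25.5.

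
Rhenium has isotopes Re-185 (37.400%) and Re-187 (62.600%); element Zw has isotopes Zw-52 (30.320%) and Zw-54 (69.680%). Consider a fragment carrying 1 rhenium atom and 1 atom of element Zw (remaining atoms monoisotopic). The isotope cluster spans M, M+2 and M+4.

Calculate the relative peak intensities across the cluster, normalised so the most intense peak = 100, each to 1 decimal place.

25.2 : 100.0 : 96.8

Rhenium pattern (n=1): 0.3740 : 0.6260
Element Zw pattern (n=1): 0.3032 : 0.6968
Convolve the two distributions (both contribute in 2-u steps):
  M: 0.3740×0.3032 = 0.113397
  M+2: 0.3740×0.6968 + 0.6260×0.3032 = 0.450406
  M+4: 0.6260×0.6968 = 0.436197
Scale to base peak (0.450406) = 100: 25.2 : 100.0 : 96.8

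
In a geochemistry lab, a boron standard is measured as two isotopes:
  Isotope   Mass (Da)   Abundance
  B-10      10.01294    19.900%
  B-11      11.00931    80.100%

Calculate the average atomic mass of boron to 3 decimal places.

Weight each isotope mass by its fractional abundance: 0.19900 × 10.01294 + 0.80100 × 11.00931
= 1.992575 + 8.818457 = 10.811032 Da

10.811 Da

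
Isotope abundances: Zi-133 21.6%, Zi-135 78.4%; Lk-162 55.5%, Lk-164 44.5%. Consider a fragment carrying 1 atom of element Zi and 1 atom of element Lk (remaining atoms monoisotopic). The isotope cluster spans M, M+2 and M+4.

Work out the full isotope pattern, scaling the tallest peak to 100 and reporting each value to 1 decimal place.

Element Zi pattern (n=1): 0.2160 : 0.7840
Element Lk pattern (n=1): 0.5550 : 0.4450
Convolve the two distributions (both contribute in 2-u steps):
  M: 0.2160×0.5550 = 0.119880
  M+2: 0.2160×0.4450 + 0.7840×0.5550 = 0.531240
  M+4: 0.7840×0.4450 = 0.348880
Scale to base peak (0.531240) = 100: 22.6 : 100.0 : 65.7

22.6 : 100.0 : 65.7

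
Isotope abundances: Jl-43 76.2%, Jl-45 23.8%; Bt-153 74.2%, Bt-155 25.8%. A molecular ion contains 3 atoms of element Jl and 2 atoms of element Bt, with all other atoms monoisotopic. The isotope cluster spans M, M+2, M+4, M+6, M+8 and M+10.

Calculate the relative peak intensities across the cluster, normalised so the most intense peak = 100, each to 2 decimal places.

61.26 : 100.00 : 65.25 : 21.27 : 3.47 : 0.23

Element Jl pattern (n=3): 0.44245073 : 0.41457982 : 0.12948818 : 0.01348127
Element Bt pattern (n=2): 0.550564 : 0.382872 : 0.066564
Convolve the two distributions (both contribute in 2-u steps):
  M: 0.44245073×0.550564 = 0.243597
  M+2: 0.44245073×0.382872 + 0.41457982×0.550564 = 0.397655
  M+4: 0.44245073×0.066564 + 0.41457982×0.382872 + 0.12948818×0.550564 = 0.259474
  M+6: 0.41457982×0.066564 + 0.12948818×0.382872 + 0.01348127×0.550564 = 0.084596
  M+8: 0.12948818×0.066564 + 0.01348127×0.382872 = 0.013781
  M+10: 0.01348127×0.066564 = 0.000897
Scale to base peak (0.397655) = 100: 61.26 : 100.00 : 65.25 : 21.27 : 3.47 : 0.23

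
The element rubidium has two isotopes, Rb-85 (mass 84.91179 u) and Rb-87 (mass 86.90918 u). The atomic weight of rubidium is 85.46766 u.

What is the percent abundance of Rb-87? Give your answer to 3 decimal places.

With x = fraction of Rb-85 (so Rb-87 is 1 − x):
84.91179·x + 86.90918·(1 − x) = 85.46766
(84.91179 − 86.90918)·x = 85.46766 − 86.90918
x = -1.44152 / -1.99739 = 0.72170 → 72.170% Rb-85, 27.830% Rb-87.

27.830%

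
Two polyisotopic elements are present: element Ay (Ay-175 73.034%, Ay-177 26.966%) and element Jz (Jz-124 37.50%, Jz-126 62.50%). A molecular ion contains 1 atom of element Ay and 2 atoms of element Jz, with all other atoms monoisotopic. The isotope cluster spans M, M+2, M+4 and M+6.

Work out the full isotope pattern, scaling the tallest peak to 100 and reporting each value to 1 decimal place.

24.9 : 92.4 : 100.0 : 25.6

Element Ay pattern (n=1): 0.73034 : 0.26966
Element Jz pattern (n=2): 0.140625 : 0.46875 : 0.390625
Convolve the two distributions (both contribute in 2-u steps):
  M: 0.73034×0.140625 = 0.102704
  M+2: 0.73034×0.46875 + 0.26966×0.140625 = 0.380268
  M+4: 0.73034×0.390625 + 0.26966×0.46875 = 0.411692
  M+6: 0.26966×0.390625 = 0.105336
Scale to base peak (0.411692) = 100: 24.9 : 92.4 : 100.0 : 25.6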